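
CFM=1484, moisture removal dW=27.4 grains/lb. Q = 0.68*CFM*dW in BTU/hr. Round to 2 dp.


Q = 0.68 * 1484 * 27.4 = 27649.89 BTU/hr

27649.89 BTU/hr


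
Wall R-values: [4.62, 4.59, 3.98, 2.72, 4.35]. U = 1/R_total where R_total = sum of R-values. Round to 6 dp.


R_total = 4.62 + 4.59 + 3.98 + 2.72 + 4.35 = 20.26
U = 1/20.26 = 0.049358

0.049358


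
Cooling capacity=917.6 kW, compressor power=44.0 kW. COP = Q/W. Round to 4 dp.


COP = 917.6 / 44.0 = 20.8545

20.8545


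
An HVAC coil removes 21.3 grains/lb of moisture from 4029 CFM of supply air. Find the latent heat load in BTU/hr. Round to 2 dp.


Q = 0.68 * 4029 * 21.3 = 58356.04 BTU/hr

58356.04 BTU/hr


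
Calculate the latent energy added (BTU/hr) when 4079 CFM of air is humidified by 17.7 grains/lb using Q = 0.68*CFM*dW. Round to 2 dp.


Q = 0.68 * 4079 * 17.7 = 49094.84 BTU/hr

49094.84 BTU/hr


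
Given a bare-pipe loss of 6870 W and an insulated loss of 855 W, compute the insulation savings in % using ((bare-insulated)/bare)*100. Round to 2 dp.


Savings = ((6870-855)/6870)*100 = 87.55 %

87.55 %


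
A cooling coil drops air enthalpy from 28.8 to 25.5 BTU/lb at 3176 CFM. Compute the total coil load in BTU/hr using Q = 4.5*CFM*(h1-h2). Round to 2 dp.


Q = 4.5 * 3176 * (28.8 - 25.5) = 47163.60 BTU/hr

47163.60 BTU/hr


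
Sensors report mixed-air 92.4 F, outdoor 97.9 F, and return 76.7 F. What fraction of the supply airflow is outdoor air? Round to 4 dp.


frac = (92.4 - 76.7) / (97.9 - 76.7) = 0.7406

0.7406


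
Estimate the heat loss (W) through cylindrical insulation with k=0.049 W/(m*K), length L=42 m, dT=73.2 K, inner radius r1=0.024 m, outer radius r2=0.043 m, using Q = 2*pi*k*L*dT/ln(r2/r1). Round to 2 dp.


Q = 2*pi*0.049*42*73.2/ln(0.043/0.024) = 1623.15 W

1623.15 W


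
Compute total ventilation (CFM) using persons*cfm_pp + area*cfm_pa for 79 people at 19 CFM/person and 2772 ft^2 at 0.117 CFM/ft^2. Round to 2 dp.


Total = 79*19 + 2772*0.117 = 1825.32 CFM

1825.32 CFM


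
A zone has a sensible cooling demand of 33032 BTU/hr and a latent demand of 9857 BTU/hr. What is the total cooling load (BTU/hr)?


Qt = 33032 + 9857 = 42889 BTU/hr

42889 BTU/hr


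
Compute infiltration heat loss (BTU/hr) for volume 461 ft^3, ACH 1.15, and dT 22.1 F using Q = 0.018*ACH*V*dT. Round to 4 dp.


Q = 0.018 * 1.15 * 461 * 22.1 = 210.8937 BTU/hr

210.8937 BTU/hr


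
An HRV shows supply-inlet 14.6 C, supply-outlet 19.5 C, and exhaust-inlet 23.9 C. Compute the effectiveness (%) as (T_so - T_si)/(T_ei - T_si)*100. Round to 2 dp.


eff = (19.5-14.6)/(23.9-14.6)*100 = 52.69 %

52.69 %


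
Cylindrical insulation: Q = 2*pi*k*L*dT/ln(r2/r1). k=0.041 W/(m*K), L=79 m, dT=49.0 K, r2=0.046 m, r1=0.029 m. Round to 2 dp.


Q = 2*pi*0.041*79*49.0/ln(0.046/0.029) = 2161.53 W

2161.53 W


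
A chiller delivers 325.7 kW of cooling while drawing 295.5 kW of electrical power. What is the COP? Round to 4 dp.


COP = 325.7 / 295.5 = 1.1022

1.1022


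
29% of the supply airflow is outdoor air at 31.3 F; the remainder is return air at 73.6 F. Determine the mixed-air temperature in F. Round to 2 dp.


T_mix = 0.29*31.3 + 0.71*73.6 = 61.33 F

61.33 F


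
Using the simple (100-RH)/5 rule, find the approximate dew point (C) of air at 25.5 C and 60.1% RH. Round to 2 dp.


Td = 25.5 - (100-60.1)/5 = 17.52 C

17.52 C


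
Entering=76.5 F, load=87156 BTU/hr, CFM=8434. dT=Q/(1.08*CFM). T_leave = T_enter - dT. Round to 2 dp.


dT = 87156/(1.08*8434) = 9.5684
T_leave = 76.5 - 9.5684 = 66.93 F

66.93 F


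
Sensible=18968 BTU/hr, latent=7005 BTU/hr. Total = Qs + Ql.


Qt = 18968 + 7005 = 25973 BTU/hr

25973 BTU/hr


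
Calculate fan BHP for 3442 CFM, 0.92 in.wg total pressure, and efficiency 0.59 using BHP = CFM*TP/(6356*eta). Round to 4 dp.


BHP = 3442 * 0.92 / (6356 * 0.59) = 0.8444 hp

0.8444 hp


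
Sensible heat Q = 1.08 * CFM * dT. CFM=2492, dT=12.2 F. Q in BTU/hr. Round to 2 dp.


Q = 1.08 * 2492 * 12.2 = 32834.59 BTU/hr

32834.59 BTU/hr


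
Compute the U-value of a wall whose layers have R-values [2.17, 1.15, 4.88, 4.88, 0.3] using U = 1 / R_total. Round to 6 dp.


R_total = 2.17 + 1.15 + 4.88 + 4.88 + 0.3 = 13.38
U = 1/13.38 = 0.074738

0.074738


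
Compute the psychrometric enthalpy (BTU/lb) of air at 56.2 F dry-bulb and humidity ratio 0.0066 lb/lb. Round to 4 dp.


h = 0.24*56.2 + 0.0066*(1061+0.444*56.2) = 20.6553 BTU/lb

20.6553 BTU/lb


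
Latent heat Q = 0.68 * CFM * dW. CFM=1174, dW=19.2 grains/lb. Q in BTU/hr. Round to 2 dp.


Q = 0.68 * 1174 * 19.2 = 15327.74 BTU/hr

15327.74 BTU/hr


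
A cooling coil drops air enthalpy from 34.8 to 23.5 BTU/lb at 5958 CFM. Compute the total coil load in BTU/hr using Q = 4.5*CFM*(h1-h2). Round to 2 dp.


Q = 4.5 * 5958 * (34.8 - 23.5) = 302964.30 BTU/hr

302964.30 BTU/hr


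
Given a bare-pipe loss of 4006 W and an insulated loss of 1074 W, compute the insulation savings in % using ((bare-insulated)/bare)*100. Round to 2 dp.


Savings = ((4006-1074)/4006)*100 = 73.19 %

73.19 %


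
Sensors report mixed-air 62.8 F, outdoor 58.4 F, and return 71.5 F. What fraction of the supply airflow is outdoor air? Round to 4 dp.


frac = (62.8 - 71.5) / (58.4 - 71.5) = 0.6641

0.6641


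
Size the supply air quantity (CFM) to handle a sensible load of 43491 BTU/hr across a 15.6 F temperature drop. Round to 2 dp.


CFM = 43491 / (1.08 * 15.6) = 2581.37

2581.37 CFM


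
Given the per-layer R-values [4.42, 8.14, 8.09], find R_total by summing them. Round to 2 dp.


R_total = 4.42 + 8.14 + 8.09 = 20.65

20.65


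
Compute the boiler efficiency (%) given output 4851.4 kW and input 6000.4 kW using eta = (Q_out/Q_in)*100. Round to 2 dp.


eta = (4851.4/6000.4)*100 = 80.85 %

80.85 %


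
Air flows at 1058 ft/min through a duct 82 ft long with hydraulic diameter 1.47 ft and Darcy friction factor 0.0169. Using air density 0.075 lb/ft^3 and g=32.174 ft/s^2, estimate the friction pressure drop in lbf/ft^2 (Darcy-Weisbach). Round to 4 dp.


v_fps = 1058/60 = 17.6333 ft/s
dp = 0.0169*(82/1.47)*0.075*17.6333^2/(2*32.174) = 0.3416 lbf/ft^2

0.3416 lbf/ft^2


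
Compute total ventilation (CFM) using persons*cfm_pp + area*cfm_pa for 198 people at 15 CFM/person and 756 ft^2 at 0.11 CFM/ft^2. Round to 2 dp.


Total = 198*15 + 756*0.11 = 3053.16 CFM

3053.16 CFM


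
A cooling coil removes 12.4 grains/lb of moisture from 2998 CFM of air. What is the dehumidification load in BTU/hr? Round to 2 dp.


Q = 0.68 * 2998 * 12.4 = 25279.14 BTU/hr

25279.14 BTU/hr


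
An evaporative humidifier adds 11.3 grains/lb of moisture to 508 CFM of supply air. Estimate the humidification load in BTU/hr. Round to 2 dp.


Q = 0.68 * 508 * 11.3 = 3903.47 BTU/hr

3903.47 BTU/hr


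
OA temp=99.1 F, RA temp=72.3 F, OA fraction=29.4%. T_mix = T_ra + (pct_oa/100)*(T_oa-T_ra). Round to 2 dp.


T_mix = 72.3 + (29.4/100)*(99.1-72.3) = 80.18 F

80.18 F


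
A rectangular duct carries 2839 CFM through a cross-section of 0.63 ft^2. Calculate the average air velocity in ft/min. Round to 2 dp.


V = 2839 / 0.63 = 4506.35 ft/min

4506.35 ft/min


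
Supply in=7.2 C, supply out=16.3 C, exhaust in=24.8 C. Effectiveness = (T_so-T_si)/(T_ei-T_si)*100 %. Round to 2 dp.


eff = (16.3-7.2)/(24.8-7.2)*100 = 51.70 %

51.70 %


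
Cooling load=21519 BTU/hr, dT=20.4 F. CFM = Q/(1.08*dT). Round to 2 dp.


CFM = 21519 / (1.08 * 20.4) = 976.72

976.72 CFM


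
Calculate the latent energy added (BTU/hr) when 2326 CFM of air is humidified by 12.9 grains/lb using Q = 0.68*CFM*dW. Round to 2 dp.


Q = 0.68 * 2326 * 12.9 = 20403.67 BTU/hr

20403.67 BTU/hr


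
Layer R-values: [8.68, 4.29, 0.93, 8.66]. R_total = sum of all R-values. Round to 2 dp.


R_total = 8.68 + 4.29 + 0.93 + 8.66 = 22.56

22.56


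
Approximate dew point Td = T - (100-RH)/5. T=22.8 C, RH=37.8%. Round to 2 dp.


Td = 22.8 - (100-37.8)/5 = 10.36 C

10.36 C


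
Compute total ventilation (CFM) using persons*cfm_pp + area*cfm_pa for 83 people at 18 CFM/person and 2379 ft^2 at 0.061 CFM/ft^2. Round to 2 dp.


Total = 83*18 + 2379*0.061 = 1639.12 CFM

1639.12 CFM


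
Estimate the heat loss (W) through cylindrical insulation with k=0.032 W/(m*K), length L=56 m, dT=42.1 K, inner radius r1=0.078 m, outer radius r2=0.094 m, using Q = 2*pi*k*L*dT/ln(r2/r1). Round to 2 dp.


Q = 2*pi*0.032*56*42.1/ln(0.094/0.078) = 2540.51 W

2540.51 W


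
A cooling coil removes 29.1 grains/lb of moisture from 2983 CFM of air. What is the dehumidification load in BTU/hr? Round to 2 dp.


Q = 0.68 * 2983 * 29.1 = 59027.60 BTU/hr

59027.60 BTU/hr


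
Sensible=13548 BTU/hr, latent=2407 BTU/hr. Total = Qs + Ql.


Qt = 13548 + 2407 = 15955 BTU/hr

15955 BTU/hr


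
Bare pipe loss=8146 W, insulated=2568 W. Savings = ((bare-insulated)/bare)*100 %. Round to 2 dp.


Savings = ((8146-2568)/8146)*100 = 68.48 %

68.48 %


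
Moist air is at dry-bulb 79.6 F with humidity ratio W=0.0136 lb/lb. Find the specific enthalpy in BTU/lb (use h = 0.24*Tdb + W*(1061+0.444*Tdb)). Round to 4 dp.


h = 0.24*79.6 + 0.0136*(1061+0.444*79.6) = 34.0143 BTU/lb

34.0143 BTU/lb


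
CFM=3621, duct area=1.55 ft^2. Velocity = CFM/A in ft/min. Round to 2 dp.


V = 3621 / 1.55 = 2336.13 ft/min

2336.13 ft/min


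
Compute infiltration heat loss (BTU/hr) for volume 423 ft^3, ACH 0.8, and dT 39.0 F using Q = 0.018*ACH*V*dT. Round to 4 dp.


Q = 0.018 * 0.8 * 423 * 39.0 = 237.5568 BTU/hr

237.5568 BTU/hr


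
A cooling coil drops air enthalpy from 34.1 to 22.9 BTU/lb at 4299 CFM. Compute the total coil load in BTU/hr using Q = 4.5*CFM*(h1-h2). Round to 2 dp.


Q = 4.5 * 4299 * (34.1 - 22.9) = 216669.60 BTU/hr

216669.60 BTU/hr


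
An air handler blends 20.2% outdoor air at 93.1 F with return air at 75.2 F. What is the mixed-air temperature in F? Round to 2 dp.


T_mix = 75.2 + (20.2/100)*(93.1-75.2) = 78.82 F

78.82 F


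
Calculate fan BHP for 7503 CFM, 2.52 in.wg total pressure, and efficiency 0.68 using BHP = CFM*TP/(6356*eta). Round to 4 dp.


BHP = 7503 * 2.52 / (6356 * 0.68) = 4.3746 hp

4.3746 hp


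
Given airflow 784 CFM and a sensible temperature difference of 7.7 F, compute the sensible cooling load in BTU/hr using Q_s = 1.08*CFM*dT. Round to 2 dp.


Q = 1.08 * 784 * 7.7 = 6519.74 BTU/hr

6519.74 BTU/hr


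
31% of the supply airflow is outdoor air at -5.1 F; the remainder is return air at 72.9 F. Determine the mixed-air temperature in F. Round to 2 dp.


T_mix = 0.31*(-5.1) + 0.69*72.9 = 48.72 F

48.72 F


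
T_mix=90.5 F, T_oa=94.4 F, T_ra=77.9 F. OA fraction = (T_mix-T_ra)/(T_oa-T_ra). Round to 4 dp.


frac = (90.5 - 77.9) / (94.4 - 77.9) = 0.7636

0.7636


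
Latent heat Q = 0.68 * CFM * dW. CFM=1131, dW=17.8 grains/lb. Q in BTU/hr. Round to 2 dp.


Q = 0.68 * 1131 * 17.8 = 13689.62 BTU/hr

13689.62 BTU/hr


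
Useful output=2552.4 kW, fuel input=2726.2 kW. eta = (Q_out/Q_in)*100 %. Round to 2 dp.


eta = (2552.4/2726.2)*100 = 93.62 %

93.62 %


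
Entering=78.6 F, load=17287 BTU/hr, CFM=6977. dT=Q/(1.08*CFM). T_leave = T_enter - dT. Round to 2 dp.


dT = 17287/(1.08*6977) = 2.2942
T_leave = 78.6 - 2.2942 = 76.31 F

76.31 F


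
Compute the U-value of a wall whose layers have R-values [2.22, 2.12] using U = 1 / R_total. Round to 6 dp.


R_total = 2.22 + 2.12 = 4.34
U = 1/4.34 = 0.230415

0.230415


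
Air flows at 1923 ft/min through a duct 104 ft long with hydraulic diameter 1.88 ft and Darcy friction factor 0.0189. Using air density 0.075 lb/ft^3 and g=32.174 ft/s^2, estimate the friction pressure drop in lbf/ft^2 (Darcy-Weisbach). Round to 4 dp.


v_fps = 1923/60 = 32.05 ft/s
dp = 0.0189*(104/1.88)*0.075*32.05^2/(2*32.174) = 1.2518 lbf/ft^2

1.2518 lbf/ft^2


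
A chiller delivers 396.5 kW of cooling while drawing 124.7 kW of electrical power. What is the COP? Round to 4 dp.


COP = 396.5 / 124.7 = 3.1796

3.1796


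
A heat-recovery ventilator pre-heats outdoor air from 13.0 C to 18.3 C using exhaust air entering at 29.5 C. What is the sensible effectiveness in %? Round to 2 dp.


eff = (18.3-13.0)/(29.5-13.0)*100 = 32.12 %

32.12 %


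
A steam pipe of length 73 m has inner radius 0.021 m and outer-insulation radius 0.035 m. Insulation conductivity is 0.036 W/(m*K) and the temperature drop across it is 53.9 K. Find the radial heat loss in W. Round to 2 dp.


Q = 2*pi*0.036*73*53.9/ln(0.035/0.021) = 1742.29 W

1742.29 W


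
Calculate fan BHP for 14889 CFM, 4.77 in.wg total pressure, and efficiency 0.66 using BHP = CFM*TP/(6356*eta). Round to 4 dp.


BHP = 14889 * 4.77 / (6356 * 0.66) = 16.9300 hp

16.9300 hp


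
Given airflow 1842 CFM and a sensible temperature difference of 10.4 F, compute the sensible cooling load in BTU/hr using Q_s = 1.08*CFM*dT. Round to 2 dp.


Q = 1.08 * 1842 * 10.4 = 20689.34 BTU/hr

20689.34 BTU/hr


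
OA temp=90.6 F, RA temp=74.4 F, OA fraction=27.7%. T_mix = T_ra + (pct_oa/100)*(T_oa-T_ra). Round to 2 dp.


T_mix = 74.4 + (27.7/100)*(90.6-74.4) = 78.89 F

78.89 F


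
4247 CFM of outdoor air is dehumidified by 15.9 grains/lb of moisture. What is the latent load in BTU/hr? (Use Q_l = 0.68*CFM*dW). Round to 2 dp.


Q = 0.68 * 4247 * 15.9 = 45918.56 BTU/hr

45918.56 BTU/hr


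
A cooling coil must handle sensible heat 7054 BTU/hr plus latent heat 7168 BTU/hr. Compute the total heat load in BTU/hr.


Qt = 7054 + 7168 = 14222 BTU/hr

14222 BTU/hr


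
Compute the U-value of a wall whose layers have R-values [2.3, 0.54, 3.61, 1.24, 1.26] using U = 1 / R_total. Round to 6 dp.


R_total = 2.3 + 0.54 + 3.61 + 1.24 + 1.26 = 8.95
U = 1/8.95 = 0.111732

0.111732


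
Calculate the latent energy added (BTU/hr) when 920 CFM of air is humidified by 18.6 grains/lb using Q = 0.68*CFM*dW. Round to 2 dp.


Q = 0.68 * 920 * 18.6 = 11636.16 BTU/hr

11636.16 BTU/hr


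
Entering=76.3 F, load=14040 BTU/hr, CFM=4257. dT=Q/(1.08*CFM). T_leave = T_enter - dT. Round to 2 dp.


dT = 14040/(1.08*4257) = 3.0538
T_leave = 76.3 - 3.0538 = 73.25 F

73.25 F


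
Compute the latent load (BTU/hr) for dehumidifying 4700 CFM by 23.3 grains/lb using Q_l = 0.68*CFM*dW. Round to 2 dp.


Q = 0.68 * 4700 * 23.3 = 74466.80 BTU/hr

74466.80 BTU/hr


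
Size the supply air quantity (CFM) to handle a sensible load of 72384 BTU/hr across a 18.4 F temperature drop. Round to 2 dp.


CFM = 72384 / (1.08 * 18.4) = 3642.51

3642.51 CFM


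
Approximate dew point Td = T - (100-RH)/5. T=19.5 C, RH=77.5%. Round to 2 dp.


Td = 19.5 - (100-77.5)/5 = 15.00 C

15.00 C


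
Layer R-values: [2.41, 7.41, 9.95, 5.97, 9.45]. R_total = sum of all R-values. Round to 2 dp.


R_total = 2.41 + 7.41 + 9.95 + 5.97 + 9.45 = 35.19

35.19


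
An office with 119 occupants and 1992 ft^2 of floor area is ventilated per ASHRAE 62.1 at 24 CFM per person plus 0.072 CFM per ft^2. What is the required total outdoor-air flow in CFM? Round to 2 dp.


Total = 119*24 + 1992*0.072 = 2999.42 CFM

2999.42 CFM


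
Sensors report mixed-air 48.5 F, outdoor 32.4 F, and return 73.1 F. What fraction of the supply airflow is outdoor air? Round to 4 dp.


frac = (48.5 - 73.1) / (32.4 - 73.1) = 0.6044

0.6044


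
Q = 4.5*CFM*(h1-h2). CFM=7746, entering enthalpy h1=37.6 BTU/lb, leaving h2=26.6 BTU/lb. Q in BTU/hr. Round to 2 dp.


Q = 4.5 * 7746 * (37.6 - 26.6) = 383427.00 BTU/hr

383427.00 BTU/hr


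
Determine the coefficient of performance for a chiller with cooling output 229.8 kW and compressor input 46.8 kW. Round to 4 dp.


COP = 229.8 / 46.8 = 4.9103

4.9103


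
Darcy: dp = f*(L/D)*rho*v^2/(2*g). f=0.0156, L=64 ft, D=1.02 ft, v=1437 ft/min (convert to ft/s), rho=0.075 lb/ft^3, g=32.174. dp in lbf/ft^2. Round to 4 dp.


v_fps = 1437/60 = 23.95 ft/s
dp = 0.0156*(64/1.02)*0.075*23.95^2/(2*32.174) = 0.6544 lbf/ft^2

0.6544 lbf/ft^2


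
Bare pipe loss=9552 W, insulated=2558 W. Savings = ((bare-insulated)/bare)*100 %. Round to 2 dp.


Savings = ((9552-2558)/9552)*100 = 73.22 %

73.22 %


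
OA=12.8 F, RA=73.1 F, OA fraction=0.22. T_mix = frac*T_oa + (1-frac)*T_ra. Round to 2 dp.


T_mix = 0.22*12.8 + 0.78*73.1 = 59.83 F

59.83 F


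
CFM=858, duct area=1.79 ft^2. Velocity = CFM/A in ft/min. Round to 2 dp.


V = 858 / 1.79 = 479.33 ft/min

479.33 ft/min


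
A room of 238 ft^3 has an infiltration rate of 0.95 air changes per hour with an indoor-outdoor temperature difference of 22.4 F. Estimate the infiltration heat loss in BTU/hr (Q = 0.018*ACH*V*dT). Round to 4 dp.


Q = 0.018 * 0.95 * 238 * 22.4 = 91.1635 BTU/hr

91.1635 BTU/hr


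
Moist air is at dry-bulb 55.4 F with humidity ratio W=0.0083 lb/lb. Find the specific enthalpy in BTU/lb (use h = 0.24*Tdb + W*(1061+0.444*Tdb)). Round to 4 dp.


h = 0.24*55.4 + 0.0083*(1061+0.444*55.4) = 22.3065 BTU/lb

22.3065 BTU/lb


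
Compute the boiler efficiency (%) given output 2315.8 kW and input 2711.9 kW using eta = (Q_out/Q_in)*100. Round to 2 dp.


eta = (2315.8/2711.9)*100 = 85.39 %

85.39 %


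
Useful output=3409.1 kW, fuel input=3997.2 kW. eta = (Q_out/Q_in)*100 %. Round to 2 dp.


eta = (3409.1/3997.2)*100 = 85.29 %

85.29 %


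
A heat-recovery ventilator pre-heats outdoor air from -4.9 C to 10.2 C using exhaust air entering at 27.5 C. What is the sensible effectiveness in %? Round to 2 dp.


eff = (10.2-(-4.9))/(27.5-(-4.9))*100 = 46.60 %

46.60 %


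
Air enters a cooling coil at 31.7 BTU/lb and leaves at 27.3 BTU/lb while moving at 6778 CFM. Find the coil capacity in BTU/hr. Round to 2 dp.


Q = 4.5 * 6778 * (31.7 - 27.3) = 134204.40 BTU/hr

134204.40 BTU/hr


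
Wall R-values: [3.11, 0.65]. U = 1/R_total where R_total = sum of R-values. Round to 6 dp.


R_total = 3.11 + 0.65 = 3.76
U = 1/3.76 = 0.265957

0.265957


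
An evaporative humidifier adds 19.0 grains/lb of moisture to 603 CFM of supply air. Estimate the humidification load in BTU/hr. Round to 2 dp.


Q = 0.68 * 603 * 19.0 = 7790.76 BTU/hr

7790.76 BTU/hr


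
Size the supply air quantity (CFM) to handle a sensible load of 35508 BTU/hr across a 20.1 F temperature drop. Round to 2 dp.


CFM = 35508 / (1.08 * 20.1) = 1635.71

1635.71 CFM


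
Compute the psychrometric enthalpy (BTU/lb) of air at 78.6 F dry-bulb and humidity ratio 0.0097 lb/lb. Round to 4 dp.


h = 0.24*78.6 + 0.0097*(1061+0.444*78.6) = 29.4942 BTU/lb

29.4942 BTU/lb


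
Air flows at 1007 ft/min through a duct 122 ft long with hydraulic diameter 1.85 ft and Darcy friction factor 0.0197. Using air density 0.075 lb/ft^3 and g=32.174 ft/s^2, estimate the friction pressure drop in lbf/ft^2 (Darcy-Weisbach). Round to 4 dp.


v_fps = 1007/60 = 16.7833 ft/s
dp = 0.0197*(122/1.85)*0.075*16.7833^2/(2*32.174) = 0.4265 lbf/ft^2

0.4265 lbf/ft^2


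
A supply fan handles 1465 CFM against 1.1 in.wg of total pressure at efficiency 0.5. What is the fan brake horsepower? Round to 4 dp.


BHP = 1465 * 1.1 / (6356 * 0.5) = 0.5071 hp

0.5071 hp


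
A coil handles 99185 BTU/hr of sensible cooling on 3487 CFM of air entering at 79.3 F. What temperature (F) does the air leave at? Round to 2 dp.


dT = 99185/(1.08*3487) = 26.3372
T_leave = 79.3 - 26.3372 = 52.96 F

52.96 F


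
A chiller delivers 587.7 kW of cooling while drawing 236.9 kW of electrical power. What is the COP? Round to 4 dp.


COP = 587.7 / 236.9 = 2.4808

2.4808


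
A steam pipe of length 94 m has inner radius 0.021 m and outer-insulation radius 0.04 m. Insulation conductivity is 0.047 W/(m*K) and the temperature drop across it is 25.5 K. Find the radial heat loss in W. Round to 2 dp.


Q = 2*pi*0.047*94*25.5/ln(0.04/0.021) = 1098.55 W

1098.55 W


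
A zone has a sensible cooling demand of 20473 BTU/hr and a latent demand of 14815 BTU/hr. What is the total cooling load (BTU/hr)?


Qt = 20473 + 14815 = 35288 BTU/hr

35288 BTU/hr


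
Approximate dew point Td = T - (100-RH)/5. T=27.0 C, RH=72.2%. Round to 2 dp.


Td = 27.0 - (100-72.2)/5 = 21.44 C

21.44 C


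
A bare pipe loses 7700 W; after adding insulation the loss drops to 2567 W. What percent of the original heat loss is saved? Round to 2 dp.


Savings = ((7700-2567)/7700)*100 = 66.66 %

66.66 %


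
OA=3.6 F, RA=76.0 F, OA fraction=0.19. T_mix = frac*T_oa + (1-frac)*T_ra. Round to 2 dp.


T_mix = 0.19*3.6 + 0.81*76.0 = 62.24 F

62.24 F


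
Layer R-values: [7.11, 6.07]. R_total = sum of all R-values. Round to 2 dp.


R_total = 7.11 + 6.07 = 13.18

13.18


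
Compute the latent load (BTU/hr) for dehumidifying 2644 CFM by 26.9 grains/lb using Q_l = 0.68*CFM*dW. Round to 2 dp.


Q = 0.68 * 2644 * 26.9 = 48364.05 BTU/hr

48364.05 BTU/hr


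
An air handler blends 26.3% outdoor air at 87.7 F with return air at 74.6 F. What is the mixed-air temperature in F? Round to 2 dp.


T_mix = 74.6 + (26.3/100)*(87.7-74.6) = 78.05 F

78.05 F


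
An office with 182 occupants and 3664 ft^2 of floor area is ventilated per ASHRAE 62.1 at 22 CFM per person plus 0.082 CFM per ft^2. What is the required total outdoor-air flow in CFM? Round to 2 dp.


Total = 182*22 + 3664*0.082 = 4304.45 CFM

4304.45 CFM


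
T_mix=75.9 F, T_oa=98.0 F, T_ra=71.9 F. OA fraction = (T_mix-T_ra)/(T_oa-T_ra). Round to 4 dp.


frac = (75.9 - 71.9) / (98.0 - 71.9) = 0.1533

0.1533


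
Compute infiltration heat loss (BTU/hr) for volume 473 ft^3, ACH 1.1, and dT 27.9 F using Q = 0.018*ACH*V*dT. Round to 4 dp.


Q = 0.018 * 1.1 * 473 * 27.9 = 261.2947 BTU/hr

261.2947 BTU/hr


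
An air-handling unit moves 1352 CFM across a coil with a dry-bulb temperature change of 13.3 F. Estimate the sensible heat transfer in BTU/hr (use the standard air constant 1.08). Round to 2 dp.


Q = 1.08 * 1352 * 13.3 = 19420.13 BTU/hr

19420.13 BTU/hr


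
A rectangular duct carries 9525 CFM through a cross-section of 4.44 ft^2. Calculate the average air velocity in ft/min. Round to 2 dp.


V = 9525 / 4.44 = 2145.27 ft/min

2145.27 ft/min


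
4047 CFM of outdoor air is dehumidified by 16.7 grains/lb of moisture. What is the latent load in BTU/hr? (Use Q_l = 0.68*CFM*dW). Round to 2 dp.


Q = 0.68 * 4047 * 16.7 = 45957.73 BTU/hr

45957.73 BTU/hr


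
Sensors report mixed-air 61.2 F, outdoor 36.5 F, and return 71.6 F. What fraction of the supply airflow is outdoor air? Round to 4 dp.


frac = (61.2 - 71.6) / (36.5 - 71.6) = 0.2963

0.2963


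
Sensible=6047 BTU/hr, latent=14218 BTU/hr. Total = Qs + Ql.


Qt = 6047 + 14218 = 20265 BTU/hr

20265 BTU/hr


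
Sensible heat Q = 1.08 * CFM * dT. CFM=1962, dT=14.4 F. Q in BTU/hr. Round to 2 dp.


Q = 1.08 * 1962 * 14.4 = 30513.02 BTU/hr

30513.02 BTU/hr


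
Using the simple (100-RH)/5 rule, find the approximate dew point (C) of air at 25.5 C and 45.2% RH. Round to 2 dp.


Td = 25.5 - (100-45.2)/5 = 14.54 C

14.54 C


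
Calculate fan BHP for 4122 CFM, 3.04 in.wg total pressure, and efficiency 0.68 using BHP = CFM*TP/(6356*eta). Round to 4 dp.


BHP = 4122 * 3.04 / (6356 * 0.68) = 2.8993 hp

2.8993 hp


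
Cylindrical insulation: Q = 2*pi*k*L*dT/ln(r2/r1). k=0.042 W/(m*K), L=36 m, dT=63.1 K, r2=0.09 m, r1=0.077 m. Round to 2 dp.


Q = 2*pi*0.042*36*63.1/ln(0.09/0.077) = 3842.59 W

3842.59 W


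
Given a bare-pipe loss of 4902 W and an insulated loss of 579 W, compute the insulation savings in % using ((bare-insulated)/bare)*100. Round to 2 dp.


Savings = ((4902-579)/4902)*100 = 88.19 %

88.19 %


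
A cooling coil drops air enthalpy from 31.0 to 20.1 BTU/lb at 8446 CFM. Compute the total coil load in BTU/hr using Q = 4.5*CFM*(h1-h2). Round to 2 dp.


Q = 4.5 * 8446 * (31.0 - 20.1) = 414276.30 BTU/hr

414276.30 BTU/hr


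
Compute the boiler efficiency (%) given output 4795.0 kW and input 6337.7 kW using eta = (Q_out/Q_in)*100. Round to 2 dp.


eta = (4795.0/6337.7)*100 = 75.66 %

75.66 %


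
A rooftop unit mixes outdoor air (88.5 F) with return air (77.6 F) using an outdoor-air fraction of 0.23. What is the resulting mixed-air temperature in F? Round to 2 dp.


T_mix = 0.23*88.5 + 0.77*77.6 = 80.11 F

80.11 F


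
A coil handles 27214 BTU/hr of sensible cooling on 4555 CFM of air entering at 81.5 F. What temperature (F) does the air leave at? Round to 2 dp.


dT = 27214/(1.08*4555) = 5.5320
T_leave = 81.5 - 5.5320 = 75.97 F

75.97 F


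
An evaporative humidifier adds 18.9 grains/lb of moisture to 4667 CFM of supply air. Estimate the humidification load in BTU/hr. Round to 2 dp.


Q = 0.68 * 4667 * 18.9 = 59980.28 BTU/hr

59980.28 BTU/hr


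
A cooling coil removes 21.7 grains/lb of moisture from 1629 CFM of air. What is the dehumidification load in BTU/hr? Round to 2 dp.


Q = 0.68 * 1629 * 21.7 = 24037.52 BTU/hr

24037.52 BTU/hr


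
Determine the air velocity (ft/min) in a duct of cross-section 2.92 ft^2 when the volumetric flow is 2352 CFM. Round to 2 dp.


V = 2352 / 2.92 = 805.48 ft/min

805.48 ft/min


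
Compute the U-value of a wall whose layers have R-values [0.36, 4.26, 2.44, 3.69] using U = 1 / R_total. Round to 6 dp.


R_total = 0.36 + 4.26 + 2.44 + 3.69 = 10.75
U = 1/10.75 = 0.093023

0.093023


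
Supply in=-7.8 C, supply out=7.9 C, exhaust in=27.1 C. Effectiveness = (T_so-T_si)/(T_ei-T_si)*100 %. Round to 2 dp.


eff = (7.9-(-7.8))/(27.1-(-7.8))*100 = 44.99 %

44.99 %


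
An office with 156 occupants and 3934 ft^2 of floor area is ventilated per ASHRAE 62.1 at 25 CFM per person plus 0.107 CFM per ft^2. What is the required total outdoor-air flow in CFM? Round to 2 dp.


Total = 156*25 + 3934*0.107 = 4320.94 CFM

4320.94 CFM


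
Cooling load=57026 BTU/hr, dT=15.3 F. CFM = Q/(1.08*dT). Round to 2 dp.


CFM = 57026 / (1.08 * 15.3) = 3451.10

3451.10 CFM


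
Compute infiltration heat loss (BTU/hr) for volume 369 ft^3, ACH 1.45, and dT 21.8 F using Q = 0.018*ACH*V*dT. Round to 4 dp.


Q = 0.018 * 1.45 * 369 * 21.8 = 209.9536 BTU/hr

209.9536 BTU/hr


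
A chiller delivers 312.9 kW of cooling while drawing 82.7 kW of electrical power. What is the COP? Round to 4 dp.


COP = 312.9 / 82.7 = 3.7836

3.7836


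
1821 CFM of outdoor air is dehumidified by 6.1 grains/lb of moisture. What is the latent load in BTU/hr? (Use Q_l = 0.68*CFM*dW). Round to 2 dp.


Q = 0.68 * 1821 * 6.1 = 7553.51 BTU/hr

7553.51 BTU/hr


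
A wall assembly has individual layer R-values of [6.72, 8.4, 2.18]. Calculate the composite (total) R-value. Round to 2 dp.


R_total = 6.72 + 8.4 + 2.18 = 17.30

17.30


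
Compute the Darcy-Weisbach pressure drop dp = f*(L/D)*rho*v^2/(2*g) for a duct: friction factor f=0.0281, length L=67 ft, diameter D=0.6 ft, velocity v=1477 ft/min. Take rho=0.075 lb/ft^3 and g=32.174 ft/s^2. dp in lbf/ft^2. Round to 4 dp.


v_fps = 1477/60 = 24.6167 ft/s
dp = 0.0281*(67/0.6)*0.075*24.6167^2/(2*32.174) = 2.2162 lbf/ft^2

2.2162 lbf/ft^2


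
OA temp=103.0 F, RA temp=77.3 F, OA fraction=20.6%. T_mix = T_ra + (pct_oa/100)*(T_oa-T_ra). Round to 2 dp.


T_mix = 77.3 + (20.6/100)*(103.0-77.3) = 82.59 F

82.59 F


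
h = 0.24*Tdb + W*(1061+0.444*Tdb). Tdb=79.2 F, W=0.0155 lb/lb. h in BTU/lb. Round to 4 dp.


h = 0.24*79.2 + 0.0155*(1061+0.444*79.2) = 35.9986 BTU/lb

35.9986 BTU/lb


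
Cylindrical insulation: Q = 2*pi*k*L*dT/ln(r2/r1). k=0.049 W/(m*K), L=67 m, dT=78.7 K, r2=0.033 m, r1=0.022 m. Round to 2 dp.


Q = 2*pi*0.049*67*78.7/ln(0.033/0.022) = 4003.80 W

4003.80 W


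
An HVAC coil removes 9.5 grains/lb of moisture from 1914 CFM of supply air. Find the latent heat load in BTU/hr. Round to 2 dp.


Q = 0.68 * 1914 * 9.5 = 12364.44 BTU/hr

12364.44 BTU/hr


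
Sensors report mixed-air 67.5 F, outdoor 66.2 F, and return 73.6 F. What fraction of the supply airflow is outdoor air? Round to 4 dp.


frac = (67.5 - 73.6) / (66.2 - 73.6) = 0.8243

0.8243


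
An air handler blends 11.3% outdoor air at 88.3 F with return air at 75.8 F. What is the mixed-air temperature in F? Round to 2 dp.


T_mix = 75.8 + (11.3/100)*(88.3-75.8) = 77.21 F

77.21 F


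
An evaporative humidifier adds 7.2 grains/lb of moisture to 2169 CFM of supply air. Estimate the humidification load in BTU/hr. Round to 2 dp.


Q = 0.68 * 2169 * 7.2 = 10619.42 BTU/hr

10619.42 BTU/hr


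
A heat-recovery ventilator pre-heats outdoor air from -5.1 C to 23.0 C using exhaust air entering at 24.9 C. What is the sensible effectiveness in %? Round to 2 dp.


eff = (23.0-(-5.1))/(24.9-(-5.1))*100 = 93.67 %

93.67 %


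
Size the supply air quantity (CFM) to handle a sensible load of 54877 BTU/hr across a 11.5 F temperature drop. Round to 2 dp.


CFM = 54877 / (1.08 * 11.5) = 4418.44

4418.44 CFM


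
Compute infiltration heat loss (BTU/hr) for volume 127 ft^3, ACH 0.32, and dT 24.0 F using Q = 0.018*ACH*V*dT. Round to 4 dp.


Q = 0.018 * 0.32 * 127 * 24.0 = 17.5565 BTU/hr

17.5565 BTU/hr


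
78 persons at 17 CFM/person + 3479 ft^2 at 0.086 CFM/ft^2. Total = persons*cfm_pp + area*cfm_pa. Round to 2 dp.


Total = 78*17 + 3479*0.086 = 1625.19 CFM

1625.19 CFM


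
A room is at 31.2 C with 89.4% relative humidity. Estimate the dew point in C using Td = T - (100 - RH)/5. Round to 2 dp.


Td = 31.2 - (100-89.4)/5 = 29.08 C

29.08 C


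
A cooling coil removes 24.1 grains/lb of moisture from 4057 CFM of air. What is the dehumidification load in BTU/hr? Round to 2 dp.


Q = 0.68 * 4057 * 24.1 = 66486.12 BTU/hr

66486.12 BTU/hr


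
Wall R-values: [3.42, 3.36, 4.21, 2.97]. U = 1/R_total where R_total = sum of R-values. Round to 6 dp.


R_total = 3.42 + 3.36 + 4.21 + 2.97 = 13.96
U = 1/13.96 = 0.071633

0.071633


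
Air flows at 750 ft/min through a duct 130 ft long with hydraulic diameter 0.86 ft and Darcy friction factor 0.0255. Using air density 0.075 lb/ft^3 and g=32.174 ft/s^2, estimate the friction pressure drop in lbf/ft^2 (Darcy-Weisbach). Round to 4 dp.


v_fps = 750/60 = 12.5 ft/s
dp = 0.0255*(130/0.86)*0.075*12.5^2/(2*32.174) = 0.7020 lbf/ft^2

0.7020 lbf/ft^2


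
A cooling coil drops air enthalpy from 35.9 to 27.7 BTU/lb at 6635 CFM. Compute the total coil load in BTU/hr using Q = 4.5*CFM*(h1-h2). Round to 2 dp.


Q = 4.5 * 6635 * (35.9 - 27.7) = 244831.50 BTU/hr

244831.50 BTU/hr


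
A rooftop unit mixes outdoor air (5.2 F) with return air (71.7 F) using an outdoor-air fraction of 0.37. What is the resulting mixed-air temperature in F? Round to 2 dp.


T_mix = 0.37*5.2 + 0.63*71.7 = 47.10 F

47.10 F


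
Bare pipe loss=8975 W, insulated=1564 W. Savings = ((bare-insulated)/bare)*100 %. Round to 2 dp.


Savings = ((8975-1564)/8975)*100 = 82.57 %

82.57 %


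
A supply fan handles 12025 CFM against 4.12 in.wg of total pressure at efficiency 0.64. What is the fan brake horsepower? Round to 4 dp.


BHP = 12025 * 4.12 / (6356 * 0.64) = 12.1792 hp

12.1792 hp


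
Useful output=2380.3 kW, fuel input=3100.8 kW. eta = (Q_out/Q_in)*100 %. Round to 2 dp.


eta = (2380.3/3100.8)*100 = 76.76 %

76.76 %


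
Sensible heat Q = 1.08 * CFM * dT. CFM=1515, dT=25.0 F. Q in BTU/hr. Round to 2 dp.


Q = 1.08 * 1515 * 25.0 = 40905.00 BTU/hr

40905.00 BTU/hr


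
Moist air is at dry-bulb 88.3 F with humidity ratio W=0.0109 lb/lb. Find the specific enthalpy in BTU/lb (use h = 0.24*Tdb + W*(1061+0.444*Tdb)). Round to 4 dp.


h = 0.24*88.3 + 0.0109*(1061+0.444*88.3) = 33.1842 BTU/lb

33.1842 BTU/lb


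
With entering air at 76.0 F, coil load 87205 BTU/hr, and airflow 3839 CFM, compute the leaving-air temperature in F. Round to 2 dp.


dT = 87205/(1.08*3839) = 21.0329
T_leave = 76.0 - 21.0329 = 54.97 F

54.97 F


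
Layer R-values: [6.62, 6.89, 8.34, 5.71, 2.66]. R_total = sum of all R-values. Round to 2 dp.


R_total = 6.62 + 6.89 + 8.34 + 5.71 + 2.66 = 30.22

30.22


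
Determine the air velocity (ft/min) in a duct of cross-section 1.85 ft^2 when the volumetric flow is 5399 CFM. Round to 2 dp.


V = 5399 / 1.85 = 2918.38 ft/min

2918.38 ft/min


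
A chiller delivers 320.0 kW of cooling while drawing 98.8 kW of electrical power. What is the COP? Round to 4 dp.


COP = 320.0 / 98.8 = 3.2389

3.2389


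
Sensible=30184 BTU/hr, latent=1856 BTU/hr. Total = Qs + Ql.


Qt = 30184 + 1856 = 32040 BTU/hr

32040 BTU/hr


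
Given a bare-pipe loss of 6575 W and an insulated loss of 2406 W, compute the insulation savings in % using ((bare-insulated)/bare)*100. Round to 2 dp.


Savings = ((6575-2406)/6575)*100 = 63.41 %

63.41 %


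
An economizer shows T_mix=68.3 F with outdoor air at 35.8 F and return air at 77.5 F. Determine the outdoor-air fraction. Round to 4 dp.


frac = (68.3 - 77.5) / (35.8 - 77.5) = 0.2206

0.2206


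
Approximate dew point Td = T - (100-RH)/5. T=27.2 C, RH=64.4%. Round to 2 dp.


Td = 27.2 - (100-64.4)/5 = 20.08 C

20.08 C


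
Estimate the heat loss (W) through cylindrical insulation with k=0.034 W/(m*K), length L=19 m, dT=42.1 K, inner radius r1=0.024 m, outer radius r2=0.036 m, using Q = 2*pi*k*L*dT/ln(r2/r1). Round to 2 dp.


Q = 2*pi*0.034*19*42.1/ln(0.036/0.024) = 421.45 W

421.45 W


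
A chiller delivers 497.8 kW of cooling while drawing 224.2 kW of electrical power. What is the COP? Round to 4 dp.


COP = 497.8 / 224.2 = 2.2203

2.2203


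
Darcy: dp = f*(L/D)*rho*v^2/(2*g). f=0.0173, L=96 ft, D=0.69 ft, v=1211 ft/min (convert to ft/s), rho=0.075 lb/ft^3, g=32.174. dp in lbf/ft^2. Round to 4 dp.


v_fps = 1211/60 = 20.1833 ft/s
dp = 0.0173*(96/0.69)*0.075*20.1833^2/(2*32.174) = 1.1428 lbf/ft^2

1.1428 lbf/ft^2


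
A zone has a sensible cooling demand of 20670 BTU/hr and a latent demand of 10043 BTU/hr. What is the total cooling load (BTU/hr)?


Qt = 20670 + 10043 = 30713 BTU/hr

30713 BTU/hr


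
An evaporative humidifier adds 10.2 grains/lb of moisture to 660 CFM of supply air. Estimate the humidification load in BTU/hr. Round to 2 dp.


Q = 0.68 * 660 * 10.2 = 4577.76 BTU/hr

4577.76 BTU/hr


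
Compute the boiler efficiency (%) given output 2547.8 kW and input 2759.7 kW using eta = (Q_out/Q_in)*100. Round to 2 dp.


eta = (2547.8/2759.7)*100 = 92.32 %

92.32 %


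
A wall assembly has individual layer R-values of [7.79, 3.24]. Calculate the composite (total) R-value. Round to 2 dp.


R_total = 7.79 + 3.24 = 11.03

11.03


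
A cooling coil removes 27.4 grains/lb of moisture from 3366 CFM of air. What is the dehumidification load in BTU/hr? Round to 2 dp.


Q = 0.68 * 3366 * 27.4 = 62715.31 BTU/hr

62715.31 BTU/hr


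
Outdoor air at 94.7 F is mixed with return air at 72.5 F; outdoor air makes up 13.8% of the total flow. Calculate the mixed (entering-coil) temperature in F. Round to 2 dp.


T_mix = 72.5 + (13.8/100)*(94.7-72.5) = 75.56 F

75.56 F


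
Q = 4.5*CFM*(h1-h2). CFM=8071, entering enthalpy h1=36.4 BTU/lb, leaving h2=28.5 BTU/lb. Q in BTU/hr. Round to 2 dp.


Q = 4.5 * 8071 * (36.4 - 28.5) = 286924.05 BTU/hr

286924.05 BTU/hr


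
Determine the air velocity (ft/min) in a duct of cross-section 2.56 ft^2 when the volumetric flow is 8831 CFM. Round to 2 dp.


V = 8831 / 2.56 = 3449.61 ft/min

3449.61 ft/min


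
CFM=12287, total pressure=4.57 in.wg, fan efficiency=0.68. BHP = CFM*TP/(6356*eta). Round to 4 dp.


BHP = 12287 * 4.57 / (6356 * 0.68) = 12.9918 hp

12.9918 hp


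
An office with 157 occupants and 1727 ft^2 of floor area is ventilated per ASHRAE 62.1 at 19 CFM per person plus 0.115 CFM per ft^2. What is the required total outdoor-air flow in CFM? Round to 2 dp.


Total = 157*19 + 1727*0.115 = 3181.61 CFM

3181.61 CFM


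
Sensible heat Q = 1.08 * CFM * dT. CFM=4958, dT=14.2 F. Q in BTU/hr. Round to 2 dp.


Q = 1.08 * 4958 * 14.2 = 76035.89 BTU/hr

76035.89 BTU/hr


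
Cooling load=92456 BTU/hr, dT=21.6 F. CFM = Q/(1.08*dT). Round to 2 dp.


CFM = 92456 / (1.08 * 21.6) = 3963.31

3963.31 CFM


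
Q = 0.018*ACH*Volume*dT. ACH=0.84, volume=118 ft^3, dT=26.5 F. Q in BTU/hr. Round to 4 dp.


Q = 0.018 * 0.84 * 118 * 26.5 = 47.2802 BTU/hr

47.2802 BTU/hr


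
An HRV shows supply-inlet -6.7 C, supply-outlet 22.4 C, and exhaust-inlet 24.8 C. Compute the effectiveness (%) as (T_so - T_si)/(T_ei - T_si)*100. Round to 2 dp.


eff = (22.4-(-6.7))/(24.8-(-6.7))*100 = 92.38 %

92.38 %


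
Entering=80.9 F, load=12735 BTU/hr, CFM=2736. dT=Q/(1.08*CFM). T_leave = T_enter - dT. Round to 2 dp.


dT = 12735/(1.08*2736) = 4.3098
T_leave = 80.9 - 4.3098 = 76.59 F

76.59 F


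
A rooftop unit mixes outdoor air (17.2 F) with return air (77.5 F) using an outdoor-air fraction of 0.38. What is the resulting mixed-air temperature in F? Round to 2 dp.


T_mix = 0.38*17.2 + 0.62*77.5 = 54.59 F

54.59 F


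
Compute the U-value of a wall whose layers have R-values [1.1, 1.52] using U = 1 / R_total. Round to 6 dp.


R_total = 1.1 + 1.52 = 2.62
U = 1/2.62 = 0.381679

0.381679


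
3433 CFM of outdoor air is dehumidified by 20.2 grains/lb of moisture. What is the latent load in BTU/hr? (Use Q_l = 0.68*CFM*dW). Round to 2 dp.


Q = 0.68 * 3433 * 20.2 = 47155.69 BTU/hr

47155.69 BTU/hr


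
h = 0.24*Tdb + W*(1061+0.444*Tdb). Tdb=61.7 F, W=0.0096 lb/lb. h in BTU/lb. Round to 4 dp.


h = 0.24*61.7 + 0.0096*(1061+0.444*61.7) = 25.2566 BTU/lb

25.2566 BTU/lb


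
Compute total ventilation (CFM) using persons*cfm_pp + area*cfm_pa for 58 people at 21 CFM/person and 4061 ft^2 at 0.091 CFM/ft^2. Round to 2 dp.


Total = 58*21 + 4061*0.091 = 1587.55 CFM

1587.55 CFM


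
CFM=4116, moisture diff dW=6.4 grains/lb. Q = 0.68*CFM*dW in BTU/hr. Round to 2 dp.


Q = 0.68 * 4116 * 6.4 = 17912.83 BTU/hr

17912.83 BTU/hr


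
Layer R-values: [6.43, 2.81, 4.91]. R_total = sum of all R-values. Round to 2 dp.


R_total = 6.43 + 2.81 + 4.91 = 14.15

14.15


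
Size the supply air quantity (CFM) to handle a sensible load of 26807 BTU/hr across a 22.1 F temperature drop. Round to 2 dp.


CFM = 26807 / (1.08 * 22.1) = 1123.14

1123.14 CFM


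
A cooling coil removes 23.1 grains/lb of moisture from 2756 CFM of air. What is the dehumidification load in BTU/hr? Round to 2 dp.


Q = 0.68 * 2756 * 23.1 = 43291.25 BTU/hr

43291.25 BTU/hr


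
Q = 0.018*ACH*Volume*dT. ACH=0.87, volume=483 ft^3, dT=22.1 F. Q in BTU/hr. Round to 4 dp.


Q = 0.018 * 0.87 * 483 * 22.1 = 167.1595 BTU/hr

167.1595 BTU/hr


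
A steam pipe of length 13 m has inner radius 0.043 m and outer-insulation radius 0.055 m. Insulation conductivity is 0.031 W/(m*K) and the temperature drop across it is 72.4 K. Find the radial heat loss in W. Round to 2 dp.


Q = 2*pi*0.031*13*72.4/ln(0.055/0.043) = 744.82 W

744.82 W


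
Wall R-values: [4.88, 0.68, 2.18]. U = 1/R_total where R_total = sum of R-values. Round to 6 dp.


R_total = 4.88 + 0.68 + 2.18 = 7.74
U = 1/7.74 = 0.129199

0.129199


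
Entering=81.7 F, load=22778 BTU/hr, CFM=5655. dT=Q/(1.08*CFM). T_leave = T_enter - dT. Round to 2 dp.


dT = 22778/(1.08*5655) = 3.7296
T_leave = 81.7 - 3.7296 = 77.97 F

77.97 F


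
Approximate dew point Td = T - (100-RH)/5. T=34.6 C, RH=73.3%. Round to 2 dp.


Td = 34.6 - (100-73.3)/5 = 29.26 C

29.26 C


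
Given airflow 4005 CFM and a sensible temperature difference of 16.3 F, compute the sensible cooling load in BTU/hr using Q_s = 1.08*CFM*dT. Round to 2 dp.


Q = 1.08 * 4005 * 16.3 = 70504.02 BTU/hr

70504.02 BTU/hr


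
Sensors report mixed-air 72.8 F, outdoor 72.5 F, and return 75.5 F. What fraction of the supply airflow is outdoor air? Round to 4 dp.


frac = (72.8 - 75.5) / (72.5 - 75.5) = 0.9000

0.9000
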